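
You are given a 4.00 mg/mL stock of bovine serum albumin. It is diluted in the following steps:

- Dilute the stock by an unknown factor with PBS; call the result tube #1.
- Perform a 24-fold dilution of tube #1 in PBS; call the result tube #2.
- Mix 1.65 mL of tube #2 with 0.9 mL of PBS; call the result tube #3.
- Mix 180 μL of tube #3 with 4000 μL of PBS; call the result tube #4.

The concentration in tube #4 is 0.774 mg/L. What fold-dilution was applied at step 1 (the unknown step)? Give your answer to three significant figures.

6.00-fold

Step 1: unknown factor x
Step 2: 24-fold → factor 24
Step 3: 1.65 mL + 0.9 mL = 2.55 mL total → factor 2.55/1.65 = 1.5455
Step 4: 180 μL + 4000 μL = 4180 μL total → factor 4180/180 = 23.222
Product of known-step factors = 861.33
Overall factor = 4.00 mg/mL / (0.774 mg/L) = 5168
x = 5168 / 861.33 = 6.00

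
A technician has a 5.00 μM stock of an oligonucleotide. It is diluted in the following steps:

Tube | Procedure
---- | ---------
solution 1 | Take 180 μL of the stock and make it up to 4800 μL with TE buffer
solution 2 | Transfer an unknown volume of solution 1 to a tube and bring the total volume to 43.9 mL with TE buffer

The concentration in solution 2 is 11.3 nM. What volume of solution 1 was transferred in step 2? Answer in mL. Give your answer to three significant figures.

Step 1: 180 μL brought to 4800 μL → factor 4800/180 = 26.667
Step 2: v brought to 43.9 mL → factor = 43.9 mL/v
Product of known-step factors = 26.667
Overall factor = 5.00 μM / (11.3 nM) = 442.48
Step-2 factor = 442.48 / 26.667 = 16.593
v = 43.9 mL / 16.593 = 2.65 mL

2.65 mL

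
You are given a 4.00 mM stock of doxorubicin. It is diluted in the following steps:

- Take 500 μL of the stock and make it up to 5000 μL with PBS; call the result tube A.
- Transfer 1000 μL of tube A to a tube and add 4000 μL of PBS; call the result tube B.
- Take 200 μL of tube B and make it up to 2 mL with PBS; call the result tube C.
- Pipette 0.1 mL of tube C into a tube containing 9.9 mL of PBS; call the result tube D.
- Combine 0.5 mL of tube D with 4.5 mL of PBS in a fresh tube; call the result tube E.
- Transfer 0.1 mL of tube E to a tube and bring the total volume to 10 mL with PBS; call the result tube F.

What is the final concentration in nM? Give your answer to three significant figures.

0.0800 nM

Step 1: 500 μL brought to 5000 μL → factor 5000/500 = 10
Step 2: 1000 μL + 4000 μL = 5000 μL total → factor 5000/1000 = 5
Step 3: 200 μL brought to 2 mL → factor 2000/200 = 10
Step 4: 0.1 mL + 9.9 mL = 10 mL total → factor 10/0.1 = 100
Step 5: 0.5 mL + 4.5 mL = 5 mL total → factor 5/0.5 = 10
Step 6: 0.1 mL brought to 10 mL → factor 10/0.1 = 100
Overall dilution factor = 10 × 5 × 10 × 100 × 10 × 100 = 5 × 10^7
Final = 4.00 mM / 5 × 10^7 = 8.000 × 10^-8 mM = 0.0800 nM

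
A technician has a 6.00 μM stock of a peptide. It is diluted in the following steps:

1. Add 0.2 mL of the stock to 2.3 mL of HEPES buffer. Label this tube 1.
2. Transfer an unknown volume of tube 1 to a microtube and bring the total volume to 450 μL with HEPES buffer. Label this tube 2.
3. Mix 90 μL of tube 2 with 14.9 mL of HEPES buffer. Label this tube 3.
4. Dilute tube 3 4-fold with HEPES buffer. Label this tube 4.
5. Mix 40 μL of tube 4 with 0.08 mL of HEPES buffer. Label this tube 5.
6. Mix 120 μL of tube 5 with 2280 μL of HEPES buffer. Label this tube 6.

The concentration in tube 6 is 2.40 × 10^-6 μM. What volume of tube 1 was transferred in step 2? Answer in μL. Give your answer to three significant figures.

89.9 μL

Step 1: 0.2 mL + 2.3 mL = 2.5 mL total → factor 2.5/0.2 = 12.5
Step 2: v brought to 450 μL → factor = 450 μL/v
Step 3: 90 μL + 14.9 mL = 14990 μL total → factor 14990/90 = 166.56
Step 4: 4-fold → factor 4
Step 5: 40 μL + 0.08 mL = 120 μL total → factor 120/40 = 3
Step 6: 120 μL + 2280 μL = 2400 μL total → factor 2400/120 = 20
Product of known-step factors = 4.9967 × 10^5
Overall factor = 6.00 μM / (2.40 × 10^-6 μM) = 2.5 × 10^6
Step-2 factor = 2.5 × 10^6 / 4.9967 × 10^5 = 5.0033
v = 450 μL / 5.0033 = 89.9 μL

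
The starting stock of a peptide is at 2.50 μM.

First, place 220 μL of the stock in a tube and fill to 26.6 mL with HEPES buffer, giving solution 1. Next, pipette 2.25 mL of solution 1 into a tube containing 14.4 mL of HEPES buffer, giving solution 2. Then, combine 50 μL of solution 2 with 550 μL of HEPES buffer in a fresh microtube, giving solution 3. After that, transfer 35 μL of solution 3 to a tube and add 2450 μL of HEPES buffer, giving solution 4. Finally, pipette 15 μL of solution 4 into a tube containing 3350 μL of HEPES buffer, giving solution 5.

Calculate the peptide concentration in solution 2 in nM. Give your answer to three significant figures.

2.79 nM

Step 1: 220 μL brought to 26.6 mL → factor 26600/220 = 120.91
Step 2: 2.25 mL + 14.4 mL = 16.65 mL total → factor 16.65/2.25 = 7.4
Dilution factor through solution 2 = 120.91 × 7.4 = 894.73
[solution 2] = 2.50 μM / 894.73 = 0.002794 μM = 2.79 nM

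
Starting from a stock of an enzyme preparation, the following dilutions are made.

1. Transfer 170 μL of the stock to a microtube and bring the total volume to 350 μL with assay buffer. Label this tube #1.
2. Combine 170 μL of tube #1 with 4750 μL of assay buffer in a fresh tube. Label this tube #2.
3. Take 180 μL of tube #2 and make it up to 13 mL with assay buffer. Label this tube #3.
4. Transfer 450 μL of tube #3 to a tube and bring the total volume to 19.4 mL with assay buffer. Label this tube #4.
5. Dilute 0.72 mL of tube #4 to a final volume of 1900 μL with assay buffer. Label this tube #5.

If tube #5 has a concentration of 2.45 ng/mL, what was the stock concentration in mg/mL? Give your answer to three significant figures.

Step 1: 170 μL brought to 350 μL → factor 350/170 = 2.0588
Step 2: 170 μL + 4750 μL = 4920 μL total → factor 4920/170 = 28.941
Step 3: 180 μL brought to 13 mL → factor 13000/180 = 72.222
Step 4: 450 μL brought to 19.4 mL → factor 19400/450 = 43.111
Step 5: 0.72 mL brought to 1900 μL → factor 1.9/0.72 = 2.6389
Overall dilution factor = 2.0588 × 28.941 × 72.222 × 43.111 × 2.6389 = 4.8957 × 10^5
Stock = 2.45 ng/mL × 4.8957 × 10^5 = 1.199 × 10^6 ng/mL = 1.20 mg/mL

1.20 mg/mL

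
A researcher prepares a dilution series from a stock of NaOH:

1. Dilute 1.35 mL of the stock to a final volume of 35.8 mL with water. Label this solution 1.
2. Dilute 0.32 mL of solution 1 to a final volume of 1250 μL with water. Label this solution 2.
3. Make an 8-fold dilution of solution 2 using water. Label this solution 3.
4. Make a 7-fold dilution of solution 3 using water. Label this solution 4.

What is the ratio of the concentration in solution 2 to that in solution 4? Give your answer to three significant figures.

Step 1: 1.35 mL brought to 35.8 mL → factor 35.8/1.35 = 26.519
Step 2: 0.32 mL brought to 1250 μL → factor 1.25/0.32 = 3.9062
Step 3: 8-fold → factor 8
Step 4: 7-fold → factor 7
Dilution factor to solution 2 = 103.59; to solution 4 = 5800.9
[solution 2]/[solution 4] = (factor to solution 4)/(factor to solution 2) = 5800.9/103.59 = 56.0

56.0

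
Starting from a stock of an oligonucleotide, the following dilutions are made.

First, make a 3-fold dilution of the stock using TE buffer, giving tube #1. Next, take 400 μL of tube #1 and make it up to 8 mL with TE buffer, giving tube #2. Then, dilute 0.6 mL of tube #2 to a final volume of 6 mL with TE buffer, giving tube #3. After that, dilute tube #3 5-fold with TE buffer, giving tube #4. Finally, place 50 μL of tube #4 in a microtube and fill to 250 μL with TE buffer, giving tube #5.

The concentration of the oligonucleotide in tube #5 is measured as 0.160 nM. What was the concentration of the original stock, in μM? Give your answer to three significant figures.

2.40 μM

Step 1: 3-fold → factor 3
Step 2: 400 μL brought to 8 mL → factor 8000/400 = 20
Step 3: 0.6 mL brought to 6 mL → factor 6/0.6 = 10
Step 4: 5-fold → factor 5
Step 5: 50 μL brought to 250 μL → factor 250/50 = 5
Overall dilution factor = 3 × 20 × 10 × 5 × 5 = 15000
Stock = 0.160 nM × 15000 = 2400 nM = 2.40 μM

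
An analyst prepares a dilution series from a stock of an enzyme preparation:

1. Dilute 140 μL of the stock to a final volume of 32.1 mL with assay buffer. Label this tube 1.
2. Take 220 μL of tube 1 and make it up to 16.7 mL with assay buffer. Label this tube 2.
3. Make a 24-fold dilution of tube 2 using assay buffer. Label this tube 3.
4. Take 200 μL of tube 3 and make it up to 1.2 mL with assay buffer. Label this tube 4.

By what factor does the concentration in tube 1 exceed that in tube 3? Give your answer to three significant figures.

1.82 × 10^3

Step 1: 140 μL brought to 32.1 mL → factor 32100/140 = 229.29
Step 2: 220 μL brought to 16.7 mL → factor 16700/220 = 75.909
Step 3: 24-fold → factor 24
Dilution factor to tube 1 = 229.29; to tube 3 = 4.1772 × 10^5
[tube 1]/[tube 3] = (factor to tube 3)/(factor to tube 1) = 4.1772 × 10^5/229.29 = 1.82 × 10^3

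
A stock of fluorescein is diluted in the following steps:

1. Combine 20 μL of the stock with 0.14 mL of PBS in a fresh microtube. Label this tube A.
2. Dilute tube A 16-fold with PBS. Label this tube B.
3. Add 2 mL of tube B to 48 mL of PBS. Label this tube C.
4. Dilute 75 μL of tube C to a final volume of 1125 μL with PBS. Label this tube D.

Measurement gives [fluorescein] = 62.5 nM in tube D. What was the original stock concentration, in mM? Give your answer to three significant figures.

3.00 mM

Step 1: 20 μL + 0.14 mL = 160 μL total → factor 160/20 = 8
Step 2: 16-fold → factor 16
Step 3: 2 mL + 48 mL = 50 mL total → factor 50/2 = 25
Step 4: 75 μL brought to 1125 μL → factor 1125/75 = 15
Overall dilution factor = 8 × 16 × 25 × 15 = 48000
Stock = 62.5 nM × 48000 = 3.000 × 10^6 nM = 3.00 mM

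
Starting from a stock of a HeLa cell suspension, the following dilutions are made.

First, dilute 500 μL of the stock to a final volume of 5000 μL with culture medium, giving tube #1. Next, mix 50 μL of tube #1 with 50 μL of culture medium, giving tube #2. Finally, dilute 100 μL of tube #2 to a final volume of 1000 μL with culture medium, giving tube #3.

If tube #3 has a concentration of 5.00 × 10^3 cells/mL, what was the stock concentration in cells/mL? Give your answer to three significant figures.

Step 1: 500 μL brought to 5000 μL → factor 5000/500 = 10
Step 2: 50 μL + 50 μL = 100 μL total → factor 100/50 = 2
Step 3: 100 μL brought to 1000 μL → factor 1000/100 = 10
Overall dilution factor = 10 × 2 × 10 = 200
Stock = 5.00 × 10^3 cells/mL × 200 = 1.00 × 10^6 cells/mL

1.00 × 10^6 cells/mL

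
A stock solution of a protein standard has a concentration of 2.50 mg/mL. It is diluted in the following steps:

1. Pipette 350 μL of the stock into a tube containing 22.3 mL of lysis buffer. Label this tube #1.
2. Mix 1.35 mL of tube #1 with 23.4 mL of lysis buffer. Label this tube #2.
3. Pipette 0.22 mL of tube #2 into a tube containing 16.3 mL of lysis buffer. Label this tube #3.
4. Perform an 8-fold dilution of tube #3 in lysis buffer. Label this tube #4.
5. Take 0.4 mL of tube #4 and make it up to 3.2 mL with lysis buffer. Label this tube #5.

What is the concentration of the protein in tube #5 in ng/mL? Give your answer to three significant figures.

0.438 ng/mL

Step 1: 350 μL + 22.3 mL = 22650 μL total → factor 22650/350 = 64.714
Step 2: 1.35 mL + 23.4 mL = 24.75 mL total → factor 24.75/1.35 = 18.333
Step 3: 0.22 mL + 16.3 mL = 16.52 mL total → factor 16.52/0.22 = 75.091
Step 4: 8-fold → factor 8
Step 5: 0.4 mL brought to 3.2 mL → factor 3.2/0.4 = 8
Overall dilution factor = 64.714 × 18.333 × 75.091 × 8 × 8 = 5.7018 × 10^6
Final = 2.50 mg/mL / 5.7018 × 10^6 = 4.385 × 10^-7 mg/mL = 0.438 ng/mL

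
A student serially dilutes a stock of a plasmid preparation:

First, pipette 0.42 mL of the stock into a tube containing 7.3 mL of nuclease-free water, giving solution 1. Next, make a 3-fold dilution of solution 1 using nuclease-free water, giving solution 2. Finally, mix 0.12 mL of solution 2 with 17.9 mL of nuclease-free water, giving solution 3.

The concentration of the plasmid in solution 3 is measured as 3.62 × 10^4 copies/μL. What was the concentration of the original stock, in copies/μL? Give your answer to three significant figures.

3.00 × 10^8 copies/μL

Step 1: 0.42 mL + 7.3 mL = 7.72 mL total → factor 7.72/0.42 = 18.381
Step 2: 3-fold → factor 3
Step 3: 0.12 mL + 17.9 mL = 18.02 mL total → factor 18.02/0.12 = 150.17
Overall dilution factor = 18.381 × 3 × 150.17 = 8280.6
Stock = 3.62 × 10^4 copies/μL × 8280.6 = 3.00 × 10^8 copies/μL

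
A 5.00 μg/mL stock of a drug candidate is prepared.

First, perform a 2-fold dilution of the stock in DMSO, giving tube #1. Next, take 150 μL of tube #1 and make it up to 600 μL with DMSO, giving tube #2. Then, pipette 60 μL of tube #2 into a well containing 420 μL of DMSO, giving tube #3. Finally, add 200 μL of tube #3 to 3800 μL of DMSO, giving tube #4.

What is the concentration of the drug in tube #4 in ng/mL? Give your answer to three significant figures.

Step 1: 2-fold → factor 2
Step 2: 150 μL brought to 600 μL → factor 600/150 = 4
Step 3: 60 μL + 420 μL = 480 μL total → factor 480/60 = 8
Step 4: 200 μL + 3800 μL = 4000 μL total → factor 4000/200 = 20
Overall dilution factor = 2 × 4 × 8 × 20 = 1280
Final = 5.00 μg/mL / 1280 = 0.003906 μg/mL = 3.91 ng/mL

3.91 ng/mL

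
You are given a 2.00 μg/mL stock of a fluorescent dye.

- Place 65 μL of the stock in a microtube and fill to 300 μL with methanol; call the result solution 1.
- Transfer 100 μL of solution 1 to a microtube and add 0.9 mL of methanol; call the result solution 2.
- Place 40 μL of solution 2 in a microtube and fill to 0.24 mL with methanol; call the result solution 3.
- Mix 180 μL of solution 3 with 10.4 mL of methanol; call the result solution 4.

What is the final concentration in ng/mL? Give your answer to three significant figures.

Step 1: 65 μL brought to 300 μL → factor 300/65 = 4.6154
Step 2: 100 μL + 0.9 mL = 1000 μL total → factor 1000/100 = 10
Step 3: 40 μL brought to 0.24 mL → factor 240/40 = 6
Step 4: 180 μL + 10.4 mL = 10580 μL total → factor 10580/180 = 58.778
Overall dilution factor = 4.6154 × 10 × 6 × 58.778 = 16277
Final = 2.00 μg/mL / 16277 = 0.0001229 μg/mL = 0.123 ng/mL

0.123 ng/mL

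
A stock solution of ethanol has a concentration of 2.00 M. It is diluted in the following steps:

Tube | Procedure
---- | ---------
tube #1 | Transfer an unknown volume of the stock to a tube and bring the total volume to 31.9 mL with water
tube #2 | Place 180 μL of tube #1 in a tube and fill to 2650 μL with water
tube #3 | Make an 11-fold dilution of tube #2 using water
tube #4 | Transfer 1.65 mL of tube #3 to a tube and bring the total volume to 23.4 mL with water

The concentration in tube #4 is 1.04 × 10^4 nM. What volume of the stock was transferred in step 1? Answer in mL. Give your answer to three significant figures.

0.381 mL

Step 1: v brought to 31.9 mL → factor = 31.9 mL/v
Step 2: 180 μL brought to 2650 μL → factor 2650/180 = 14.722
Step 3: 11-fold → factor 11
Step 4: 1.65 mL brought to 23.4 mL → factor 23.4/1.65 = 14.182
Product of known-step factors = 2296.7
Overall factor = 2.00 M / (1.04 × 10^4 nM) = 1.9231 × 10^5
Step-1 factor = 1.9231 × 10^5 / 2296.7 = 83.733
v = 31.9 mL / 83.733 = 0.381 mL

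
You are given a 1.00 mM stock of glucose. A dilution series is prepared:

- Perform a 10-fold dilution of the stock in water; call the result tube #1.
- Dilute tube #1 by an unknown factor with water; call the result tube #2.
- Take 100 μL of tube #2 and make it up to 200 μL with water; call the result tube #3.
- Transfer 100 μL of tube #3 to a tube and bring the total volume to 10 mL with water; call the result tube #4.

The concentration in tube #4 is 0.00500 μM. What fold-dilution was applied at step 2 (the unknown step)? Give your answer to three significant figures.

100-fold

Step 1: 10-fold → factor 10
Step 2: unknown factor x
Step 3: 100 μL brought to 200 μL → factor 200/100 = 2
Step 4: 100 μL brought to 10 mL → factor 10000/100 = 100
Product of known-step factors = 2000
Overall factor = 1.00 mM / (0.00500 μM) = 2 × 10^5
x = 2 × 10^5 / 2000 = 100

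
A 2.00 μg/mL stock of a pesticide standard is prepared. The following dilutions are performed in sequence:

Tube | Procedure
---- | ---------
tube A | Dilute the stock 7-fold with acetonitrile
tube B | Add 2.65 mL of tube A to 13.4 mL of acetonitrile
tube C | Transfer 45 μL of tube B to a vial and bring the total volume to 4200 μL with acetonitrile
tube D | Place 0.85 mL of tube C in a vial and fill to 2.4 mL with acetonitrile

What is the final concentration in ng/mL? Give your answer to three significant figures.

Step 1: 7-fold → factor 7
Step 2: 2.65 mL + 13.4 mL = 16.05 mL total → factor 16.05/2.65 = 6.0566
Step 3: 45 μL brought to 4200 μL → factor 4200/45 = 93.333
Step 4: 0.85 mL brought to 2.4 mL → factor 2.4/0.85 = 2.8235
Overall dilution factor = 7 × 6.0566 × 93.333 × 2.8235 = 11173
Final = 2.00 μg/mL / 11173 = 0.0001790 μg/mL = 0.179 ng/mL

0.179 ng/mL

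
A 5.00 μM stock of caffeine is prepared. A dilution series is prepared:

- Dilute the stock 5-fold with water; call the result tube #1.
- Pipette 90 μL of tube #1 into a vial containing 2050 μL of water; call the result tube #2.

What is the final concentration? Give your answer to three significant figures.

Step 1: 5-fold → factor 5
Step 2: 90 μL + 2050 μL = 2140 μL total → factor 2140/90 = 23.778
Overall dilution factor = 5 × 23.778 = 118.89
Final = 5.00 μM / 118.89 = 0.0421 μM

0.0421 μM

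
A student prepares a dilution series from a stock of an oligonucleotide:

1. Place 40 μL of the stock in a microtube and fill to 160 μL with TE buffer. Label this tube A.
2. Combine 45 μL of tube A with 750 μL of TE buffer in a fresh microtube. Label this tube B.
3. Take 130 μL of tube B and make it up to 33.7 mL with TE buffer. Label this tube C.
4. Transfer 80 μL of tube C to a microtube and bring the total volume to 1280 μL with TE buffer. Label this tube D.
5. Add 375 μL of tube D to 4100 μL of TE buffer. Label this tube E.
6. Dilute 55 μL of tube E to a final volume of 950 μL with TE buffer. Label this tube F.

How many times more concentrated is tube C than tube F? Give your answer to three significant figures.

3.30 × 10^3

Step 1: 40 μL brought to 160 μL → factor 160/40 = 4
Step 2: 45 μL + 750 μL = 795 μL total → factor 795/45 = 17.667
Step 3: 130 μL brought to 33.7 mL → factor 33700/130 = 259.23
Step 4: 80 μL brought to 1280 μL → factor 1280/80 = 16
Step 5: 375 μL + 4100 μL = 4475 μL total → factor 4475/375 = 11.933
Step 6: 55 μL brought to 950 μL → factor 950/55 = 17.273
Dilution factor to tube C = 18319; to tube F = 6.0415 × 10^7
[tube C]/[tube F] = (factor to tube F)/(factor to tube C) = 6.0415 × 10^7/18319 = 3.30 × 10^3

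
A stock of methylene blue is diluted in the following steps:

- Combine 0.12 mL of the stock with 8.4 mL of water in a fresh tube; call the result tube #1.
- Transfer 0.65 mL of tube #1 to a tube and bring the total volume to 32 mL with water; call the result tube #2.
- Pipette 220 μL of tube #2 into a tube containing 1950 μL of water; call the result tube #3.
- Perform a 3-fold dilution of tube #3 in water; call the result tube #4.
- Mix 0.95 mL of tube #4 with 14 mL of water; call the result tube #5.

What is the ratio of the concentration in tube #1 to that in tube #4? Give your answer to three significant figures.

1.46 × 10^3

Step 1: 0.12 mL + 8.4 mL = 8.52 mL total → factor 8.52/0.12 = 71
Step 2: 0.65 mL brought to 32 mL → factor 32/0.65 = 49.231
Step 3: 220 μL + 1950 μL = 2170 μL total → factor 2170/220 = 9.8636
Step 4: 3-fold → factor 3
Dilution factor to tube #1 = 71; to tube #4 = 1.0343 × 10^5
[tube #1]/[tube #4] = (factor to tube #4)/(factor to tube #1) = 1.0343 × 10^5/71 = 1.46 × 10^3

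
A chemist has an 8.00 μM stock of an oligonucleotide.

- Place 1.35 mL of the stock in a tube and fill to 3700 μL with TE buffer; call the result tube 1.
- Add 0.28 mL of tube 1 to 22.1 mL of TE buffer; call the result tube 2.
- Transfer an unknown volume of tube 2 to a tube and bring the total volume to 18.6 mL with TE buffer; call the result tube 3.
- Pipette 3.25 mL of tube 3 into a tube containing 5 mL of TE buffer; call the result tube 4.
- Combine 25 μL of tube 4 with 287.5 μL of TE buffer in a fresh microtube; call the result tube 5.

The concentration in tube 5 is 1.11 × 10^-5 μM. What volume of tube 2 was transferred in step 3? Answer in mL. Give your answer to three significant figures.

0.179 mL

Step 1: 1.35 mL brought to 3700 μL → factor 3.7/1.35 = 2.7407
Step 2: 0.28 mL + 22.1 mL = 22.38 mL total → factor 22.38/0.28 = 79.929
Step 3: v brought to 18.6 mL → factor = 18.6 mL/v
Step 4: 3.25 mL + 5 mL = 8.25 mL total → factor 8.25/3.25 = 2.5385
Step 5: 25 μL + 287.5 μL = 312.5 μL total → factor 312.5/25 = 12.5
Product of known-step factors = 6951.1
Overall factor = 8.00 μM / (1.11 × 10^-5 μM) = 7.2072 × 10^5
Step-3 factor = 7.2072 × 10^5 / 6951.1 = 103.69
v = 18.6 mL / 103.69 = 0.179 mL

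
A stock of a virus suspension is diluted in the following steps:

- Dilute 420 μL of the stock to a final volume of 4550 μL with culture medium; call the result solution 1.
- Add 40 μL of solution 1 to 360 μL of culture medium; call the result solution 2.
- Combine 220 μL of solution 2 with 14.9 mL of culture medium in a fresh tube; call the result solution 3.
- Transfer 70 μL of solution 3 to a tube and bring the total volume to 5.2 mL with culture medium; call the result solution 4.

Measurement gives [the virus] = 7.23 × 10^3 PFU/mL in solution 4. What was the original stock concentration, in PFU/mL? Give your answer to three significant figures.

4.00 × 10^9 PFU/mL

Step 1: 420 μL brought to 4550 μL → factor 4550/420 = 10.833
Step 2: 40 μL + 360 μL = 400 μL total → factor 400/40 = 10
Step 3: 220 μL + 14.9 mL = 15120 μL total → factor 15120/220 = 68.727
Step 4: 70 μL brought to 5.2 mL → factor 5200/70 = 74.286
Overall dilution factor = 10.833 × 10 × 68.727 × 74.286 = 5.5309 × 10^5
Stock = 7.23 × 10^3 PFU/mL × 5.5309 × 10^5 = 4.00 × 10^9 PFU/mL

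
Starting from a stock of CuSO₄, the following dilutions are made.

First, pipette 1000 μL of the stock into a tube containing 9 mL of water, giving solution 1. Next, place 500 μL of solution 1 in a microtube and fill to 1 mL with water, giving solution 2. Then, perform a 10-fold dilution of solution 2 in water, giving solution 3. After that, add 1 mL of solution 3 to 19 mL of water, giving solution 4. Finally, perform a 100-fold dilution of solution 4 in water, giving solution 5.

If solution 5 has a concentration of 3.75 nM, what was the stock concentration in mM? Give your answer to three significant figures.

1.50 mM

Step 1: 1000 μL + 9 mL = 10000 μL total → factor 10000/1000 = 10
Step 2: 500 μL brought to 1 mL → factor 1000/500 = 2
Step 3: 10-fold → factor 10
Step 4: 1 mL + 19 mL = 20 mL total → factor 20/1 = 20
Step 5: 100-fold → factor 100
Overall dilution factor = 10 × 2 × 10 × 20 × 100 = 4 × 10^5
Stock = 3.75 nM × 4 × 10^5 = 1.500 × 10^6 nM = 1.50 mM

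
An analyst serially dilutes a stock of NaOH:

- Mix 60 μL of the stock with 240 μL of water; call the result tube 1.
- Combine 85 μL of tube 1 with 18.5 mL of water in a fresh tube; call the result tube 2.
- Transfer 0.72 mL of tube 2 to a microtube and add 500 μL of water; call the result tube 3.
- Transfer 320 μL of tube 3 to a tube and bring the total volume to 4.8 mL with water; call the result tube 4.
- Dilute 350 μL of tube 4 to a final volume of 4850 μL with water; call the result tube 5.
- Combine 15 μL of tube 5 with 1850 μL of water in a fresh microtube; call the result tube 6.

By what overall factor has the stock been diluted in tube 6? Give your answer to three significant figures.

Step 1: 60 μL + 240 μL = 300 μL total → factor 300/60 = 5
Step 2: 85 μL + 18.5 mL = 18585 μL total → factor 18585/85 = 218.65
Step 3: 0.72 mL + 500 μL = 1.22 mL total → factor 1.22/0.72 = 1.6944
Step 4: 320 μL brought to 4.8 mL → factor 4800/320 = 15
Step 5: 350 μL brought to 4850 μL → factor 4850/350 = 13.857
Step 6: 15 μL + 1850 μL = 1865 μL total → factor 1865/15 = 124.33
Overall dilution factor = 5 × 218.65 × 1.6944 × 15 × 13.857 × 124.33 = 4.7873 × 10^7

4.79 × 10^7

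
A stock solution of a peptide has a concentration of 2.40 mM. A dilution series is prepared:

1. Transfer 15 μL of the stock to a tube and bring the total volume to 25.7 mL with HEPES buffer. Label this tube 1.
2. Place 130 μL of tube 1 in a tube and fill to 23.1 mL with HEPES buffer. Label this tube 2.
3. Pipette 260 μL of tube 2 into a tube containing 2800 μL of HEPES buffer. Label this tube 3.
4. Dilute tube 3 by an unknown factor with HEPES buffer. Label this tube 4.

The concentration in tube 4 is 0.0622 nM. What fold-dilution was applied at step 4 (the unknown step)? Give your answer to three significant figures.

Step 1: 15 μL brought to 25.7 mL → factor 25700/15 = 1713.3
Step 2: 130 μL brought to 23.1 mL → factor 23100/130 = 177.69
Step 3: 260 μL + 2800 μL = 3060 μL total → factor 3060/260 = 11.769
Step 4: unknown factor x
Product of known-step factors = 3.5831 × 10^6
Overall factor = 2.40 mM / (0.0622 nM) = 3.8585 × 10^7
x = 3.8585 × 10^7 / 3.5831 × 10^6 = 10.8

10.8-fold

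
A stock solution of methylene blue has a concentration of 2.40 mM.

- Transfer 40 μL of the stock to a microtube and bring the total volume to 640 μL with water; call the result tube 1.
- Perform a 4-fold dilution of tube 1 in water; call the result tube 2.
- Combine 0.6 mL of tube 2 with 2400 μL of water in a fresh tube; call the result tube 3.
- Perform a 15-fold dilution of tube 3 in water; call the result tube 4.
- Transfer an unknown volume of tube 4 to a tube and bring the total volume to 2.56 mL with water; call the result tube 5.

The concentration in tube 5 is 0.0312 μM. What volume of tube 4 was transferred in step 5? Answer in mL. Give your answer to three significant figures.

Step 1: 40 μL brought to 640 μL → factor 640/40 = 16
Step 2: 4-fold → factor 4
Step 3: 0.6 mL + 2400 μL = 3 mL total → factor 3/0.6 = 5
Step 4: 15-fold → factor 15
Step 5: v brought to 2.56 mL → factor = 2.56 mL/v
Product of known-step factors = 4800
Overall factor = 2.40 mM / (0.0312 μM) = 76923
Step-5 factor = 76923 / 4800 = 16.026
v = 2.56 mL / 16.026 = 0.160 mL

0.160 mL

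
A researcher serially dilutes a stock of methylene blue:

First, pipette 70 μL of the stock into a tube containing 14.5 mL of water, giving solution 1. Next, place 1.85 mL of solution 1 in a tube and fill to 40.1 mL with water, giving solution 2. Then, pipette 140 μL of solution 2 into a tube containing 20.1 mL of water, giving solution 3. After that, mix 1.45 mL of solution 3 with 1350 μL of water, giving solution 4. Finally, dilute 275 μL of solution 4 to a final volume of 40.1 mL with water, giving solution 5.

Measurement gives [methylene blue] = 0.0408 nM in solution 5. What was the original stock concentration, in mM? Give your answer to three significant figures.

7.49 mM

Step 1: 70 μL + 14.5 mL = 14570 μL total → factor 14570/70 = 208.14
Step 2: 1.85 mL brought to 40.1 mL → factor 40.1/1.85 = 21.676
Step 3: 140 μL + 20.1 mL = 20240 μL total → factor 20240/140 = 144.57
Step 4: 1.45 mL + 1350 μL = 2.8 mL total → factor 2.8/1.45 = 1.931
Step 5: 275 μL brought to 40.1 mL → factor 40100/275 = 145.82
Overall dilution factor = 208.14 × 21.676 × 144.57 × 1.931 × 145.82 = 1.8366 × 10^8
Stock = 0.0408 nM × 1.8366 × 10^8 = 7.493 × 10^6 nM = 7.49 mM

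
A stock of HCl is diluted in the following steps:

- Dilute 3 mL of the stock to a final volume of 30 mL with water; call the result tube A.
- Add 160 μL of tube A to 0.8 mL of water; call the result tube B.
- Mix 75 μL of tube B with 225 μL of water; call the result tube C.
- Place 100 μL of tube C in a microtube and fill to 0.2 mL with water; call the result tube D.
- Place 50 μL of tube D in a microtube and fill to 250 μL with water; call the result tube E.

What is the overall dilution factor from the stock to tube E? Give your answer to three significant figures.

2.40 × 10^3

Step 1: 3 mL brought to 30 mL → factor 30/3 = 10
Step 2: 160 μL + 0.8 mL = 960 μL total → factor 960/160 = 6
Step 3: 75 μL + 225 μL = 300 μL total → factor 300/75 = 4
Step 4: 100 μL brought to 0.2 mL → factor 200/100 = 2
Step 5: 50 μL brought to 250 μL → factor 250/50 = 5
Overall dilution factor = 10 × 6 × 4 × 2 × 5 = 2400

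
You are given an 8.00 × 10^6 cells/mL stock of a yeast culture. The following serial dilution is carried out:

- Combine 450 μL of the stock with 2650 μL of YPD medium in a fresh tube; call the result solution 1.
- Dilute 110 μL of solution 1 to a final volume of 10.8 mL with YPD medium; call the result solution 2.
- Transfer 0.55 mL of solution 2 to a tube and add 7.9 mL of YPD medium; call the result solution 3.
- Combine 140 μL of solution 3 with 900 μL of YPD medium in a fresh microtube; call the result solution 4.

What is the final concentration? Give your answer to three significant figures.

Step 1: 450 μL + 2650 μL = 3100 μL total → factor 3100/450 = 6.8889
Step 2: 110 μL brought to 10.8 mL → factor 10800/110 = 98.182
Step 3: 0.55 mL + 7.9 mL = 8.45 mL total → factor 8.45/0.55 = 15.364
Step 4: 140 μL + 900 μL = 1040 μL total → factor 1040/140 = 7.4286
Overall dilution factor = 6.8889 × 98.182 × 15.364 × 7.4286 = 77193
Final = 8.00 × 10^6 cells/mL / 77193 = 104 cells/mL

104 cells/mL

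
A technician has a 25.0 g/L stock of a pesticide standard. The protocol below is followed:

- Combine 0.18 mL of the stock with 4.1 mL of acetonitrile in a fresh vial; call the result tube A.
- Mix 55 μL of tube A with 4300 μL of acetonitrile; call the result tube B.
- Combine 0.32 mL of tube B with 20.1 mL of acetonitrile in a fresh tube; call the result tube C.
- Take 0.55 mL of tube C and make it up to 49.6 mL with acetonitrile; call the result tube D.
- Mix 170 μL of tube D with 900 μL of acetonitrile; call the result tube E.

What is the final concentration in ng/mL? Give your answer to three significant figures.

Step 1: 0.18 mL + 4.1 mL = 4.28 mL total → factor 4.28/0.18 = 23.778
Step 2: 55 μL + 4300 μL = 4355 μL total → factor 4355/55 = 79.182
Step 3: 0.32 mL + 20.1 mL = 20.42 mL total → factor 20.42/0.32 = 63.812
Step 4: 0.55 mL brought to 49.6 mL → factor 49.6/0.55 = 90.182
Step 5: 170 μL + 900 μL = 1070 μL total → factor 1070/170 = 6.2941
Overall dilution factor = 23.778 × 79.182 × 63.812 × 90.182 × 6.2941 = 6.8196 × 10^7
Final = 25.0 g/L / 6.8196 × 10^7 = 3.666 × 10^-7 g/L = 0.367 ng/mL

0.367 ng/mL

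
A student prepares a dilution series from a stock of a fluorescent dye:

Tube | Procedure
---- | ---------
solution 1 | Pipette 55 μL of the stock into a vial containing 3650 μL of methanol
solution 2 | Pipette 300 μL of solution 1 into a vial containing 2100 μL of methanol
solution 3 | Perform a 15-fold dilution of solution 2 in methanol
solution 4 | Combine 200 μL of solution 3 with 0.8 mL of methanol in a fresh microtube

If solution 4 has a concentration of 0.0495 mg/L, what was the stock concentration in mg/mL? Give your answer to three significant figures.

Step 1: 55 μL + 3650 μL = 3705 μL total → factor 3705/55 = 67.364
Step 2: 300 μL + 2100 μL = 2400 μL total → factor 2400/300 = 8
Step 3: 15-fold → factor 15
Step 4: 200 μL + 0.8 mL = 1000 μL total → factor 1000/200 = 5
Overall dilution factor = 67.364 × 8 × 15 × 5 = 40418
Stock = 0.0495 mg/L × 40418 = 2001 mg/L = 2.00 mg/mL

2.00 mg/mL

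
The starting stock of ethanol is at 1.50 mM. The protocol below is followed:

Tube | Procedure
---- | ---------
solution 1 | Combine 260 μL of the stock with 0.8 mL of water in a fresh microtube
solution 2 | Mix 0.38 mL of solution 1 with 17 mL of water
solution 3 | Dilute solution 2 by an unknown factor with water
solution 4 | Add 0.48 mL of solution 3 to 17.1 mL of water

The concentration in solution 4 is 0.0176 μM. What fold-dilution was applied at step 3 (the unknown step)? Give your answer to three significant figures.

Step 1: 260 μL + 0.8 mL = 1060 μL total → factor 1060/260 = 4.0769
Step 2: 0.38 mL + 17 mL = 17.38 mL total → factor 17.38/0.38 = 45.737
Step 3: unknown factor x
Step 4: 0.48 mL + 17.1 mL = 17.58 mL total → factor 17.58/0.48 = 36.625
Product of known-step factors = 6829.3
Overall factor = 1.50 mM / (0.0176 μM) = 85227
x = 85227 / 6829.3 = 12.5

12.5-fold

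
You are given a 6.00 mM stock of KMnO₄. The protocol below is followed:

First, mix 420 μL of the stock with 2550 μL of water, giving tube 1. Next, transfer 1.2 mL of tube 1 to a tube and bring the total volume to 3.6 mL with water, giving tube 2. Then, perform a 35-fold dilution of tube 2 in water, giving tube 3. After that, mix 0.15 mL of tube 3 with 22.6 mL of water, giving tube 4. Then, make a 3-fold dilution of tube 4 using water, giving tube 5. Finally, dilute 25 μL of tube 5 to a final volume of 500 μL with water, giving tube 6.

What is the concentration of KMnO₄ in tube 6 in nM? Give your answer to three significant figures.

Step 1: 420 μL + 2550 μL = 2970 μL total → factor 2970/420 = 7.0714
Step 2: 1.2 mL brought to 3.6 mL → factor 3.6/1.2 = 3
Step 3: 35-fold → factor 35
Step 4: 0.15 mL + 22.6 mL = 22.75 mL total → factor 22.75/0.15 = 151.67
Step 5: 3-fold → factor 3
Step 6: 25 μL brought to 500 μL → factor 500/25 = 20
Dilution factor through tube 6 = 7.0714 × 3 × 35 × 151.67 × 3 × 20 = 6.7568 × 10^6
[tube 6] = 6.00 mM / 6.7568 × 10^6 = 8.880 × 10^-7 mM = 0.888 nM

0.888 nM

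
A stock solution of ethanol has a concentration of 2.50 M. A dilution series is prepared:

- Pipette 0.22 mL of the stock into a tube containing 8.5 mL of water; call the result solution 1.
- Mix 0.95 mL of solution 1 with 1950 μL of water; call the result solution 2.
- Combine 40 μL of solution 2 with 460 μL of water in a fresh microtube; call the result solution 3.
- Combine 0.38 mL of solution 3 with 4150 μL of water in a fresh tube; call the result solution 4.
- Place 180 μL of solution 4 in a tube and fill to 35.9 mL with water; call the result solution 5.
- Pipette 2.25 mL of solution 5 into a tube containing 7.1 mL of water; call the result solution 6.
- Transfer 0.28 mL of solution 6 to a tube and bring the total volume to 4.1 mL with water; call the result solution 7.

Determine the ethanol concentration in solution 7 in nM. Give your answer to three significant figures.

Step 1: 0.22 mL + 8.5 mL = 8.72 mL total → factor 8.72/0.22 = 39.636
Step 2: 0.95 mL + 1950 μL = 2.9 mL total → factor 2.9/0.95 = 3.0526
Step 3: 40 μL + 460 μL = 500 μL total → factor 500/40 = 12.5
Step 4: 0.38 mL + 4150 μL = 4.53 mL total → factor 4.53/0.38 = 11.921
Step 5: 180 μL brought to 35.9 mL → factor 35900/180 = 199.44
Step 6: 2.25 mL + 7.1 mL = 9.35 mL total → factor 9.35/2.25 = 4.1556
Step 7: 0.28 mL brought to 4.1 mL → factor 4.1/0.28 = 14.643
Overall dilution factor = 39.636 × 3.0526 × 12.5 × 11.921 × 199.44 × 4.1556 × 14.643 = 2.1881 × 10^8
Final = 2.50 M / 2.1881 × 10^8 = 1.143 × 10^-8 M = 11.4 nM

11.4 nM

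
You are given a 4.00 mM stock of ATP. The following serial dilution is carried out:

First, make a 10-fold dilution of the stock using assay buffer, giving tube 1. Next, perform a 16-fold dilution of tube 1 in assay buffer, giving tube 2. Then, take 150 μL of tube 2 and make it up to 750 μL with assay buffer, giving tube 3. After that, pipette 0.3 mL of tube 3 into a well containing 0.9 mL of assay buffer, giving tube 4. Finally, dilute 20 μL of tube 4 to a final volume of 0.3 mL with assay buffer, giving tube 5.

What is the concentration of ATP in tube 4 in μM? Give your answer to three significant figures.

1.25 μM

Step 1: 10-fold → factor 10
Step 2: 16-fold → factor 16
Step 3: 150 μL brought to 750 μL → factor 750/150 = 5
Step 4: 0.3 mL + 0.9 mL = 1.2 mL total → factor 1.2/0.3 = 4
Dilution factor through tube 4 = 10 × 16 × 5 × 4 = 3200
[tube 4] = 4.00 mM / 3200 = 0.001250 mM = 1.25 μM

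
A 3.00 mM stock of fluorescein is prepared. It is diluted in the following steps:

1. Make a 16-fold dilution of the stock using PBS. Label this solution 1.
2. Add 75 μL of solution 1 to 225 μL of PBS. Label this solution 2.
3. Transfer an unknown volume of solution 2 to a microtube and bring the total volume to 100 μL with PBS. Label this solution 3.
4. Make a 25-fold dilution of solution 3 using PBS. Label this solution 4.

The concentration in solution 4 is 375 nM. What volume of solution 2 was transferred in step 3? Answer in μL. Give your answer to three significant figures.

20.0 μL

Step 1: 16-fold → factor 16
Step 2: 75 μL + 225 μL = 300 μL total → factor 300/75 = 4
Step 3: v brought to 100 μL → factor = 100 μL/v
Step 4: 25-fold → factor 25
Product of known-step factors = 1600
Overall factor = 3.00 mM / (375 nM) = 8000
Step-3 factor = 8000 / 1600 = 5
v = 100 μL / 5 = 20.0 μL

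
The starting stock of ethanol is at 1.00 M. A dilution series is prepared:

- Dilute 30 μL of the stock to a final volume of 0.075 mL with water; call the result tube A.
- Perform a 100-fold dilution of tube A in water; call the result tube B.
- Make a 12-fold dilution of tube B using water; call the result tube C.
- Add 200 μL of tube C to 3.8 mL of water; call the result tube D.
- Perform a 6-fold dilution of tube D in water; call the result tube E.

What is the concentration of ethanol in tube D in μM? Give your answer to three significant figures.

Step 1: 30 μL brought to 0.075 mL → factor 75/30 = 2.5
Step 2: 100-fold → factor 100
Step 3: 12-fold → factor 12
Step 4: 200 μL + 3.8 mL = 4000 μL total → factor 4000/200 = 20
Dilution factor through tube D = 2.5 × 100 × 12 × 20 = 60000
[tube D] = 1.00 M / 60000 = 1.667 × 10^-5 M = 16.7 μM

16.7 μM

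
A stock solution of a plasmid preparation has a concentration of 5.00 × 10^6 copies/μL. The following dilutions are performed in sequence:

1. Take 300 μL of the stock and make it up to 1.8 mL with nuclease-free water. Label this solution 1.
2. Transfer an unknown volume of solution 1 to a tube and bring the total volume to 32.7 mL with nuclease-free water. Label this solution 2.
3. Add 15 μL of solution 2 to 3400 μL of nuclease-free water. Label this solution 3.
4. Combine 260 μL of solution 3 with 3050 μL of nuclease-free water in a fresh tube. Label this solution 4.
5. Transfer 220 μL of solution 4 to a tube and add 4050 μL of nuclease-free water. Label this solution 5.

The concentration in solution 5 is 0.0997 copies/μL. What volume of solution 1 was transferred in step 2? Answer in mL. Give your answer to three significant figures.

Step 1: 300 μL brought to 1.8 mL → factor 1800/300 = 6
Step 2: v brought to 32.7 mL → factor = 32.7 mL/v
Step 3: 15 μL + 3400 μL = 3415 μL total → factor 3415/15 = 227.67
Step 4: 260 μL + 3050 μL = 3310 μL total → factor 3310/260 = 12.731
Step 5: 220 μL + 4050 μL = 4270 μL total → factor 4270/220 = 19.409
Product of known-step factors = 3.3753 × 10^5
Overall factor = 5.00 × 10^6 copies/μL / (0.0997 copies/μL) = 5.015 × 10^7
Step-2 factor = 5.015 × 10^7 / 3.3753 × 10^5 = 148.58
v = 32.7 mL / 148.58 = 0.220 mL

0.220 mL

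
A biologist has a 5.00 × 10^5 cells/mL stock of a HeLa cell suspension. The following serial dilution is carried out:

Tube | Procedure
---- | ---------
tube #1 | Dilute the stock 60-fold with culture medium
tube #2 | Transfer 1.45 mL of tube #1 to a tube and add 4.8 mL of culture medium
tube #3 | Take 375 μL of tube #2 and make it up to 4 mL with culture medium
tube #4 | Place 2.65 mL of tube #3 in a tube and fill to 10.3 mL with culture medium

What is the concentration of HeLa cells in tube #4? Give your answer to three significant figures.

46.6 cells/mL

Step 1: 60-fold → factor 60
Step 2: 1.45 mL + 4.8 mL = 6.25 mL total → factor 6.25/1.45 = 4.3103
Step 3: 375 μL brought to 4 mL → factor 4000/375 = 10.667
Step 4: 2.65 mL brought to 10.3 mL → factor 10.3/2.65 = 3.8868
Overall dilution factor = 60 × 4.3103 × 10.667 × 3.8868 = 10722
Final = 5.00 × 10^5 cells/mL / 10722 = 46.6 cells/mL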